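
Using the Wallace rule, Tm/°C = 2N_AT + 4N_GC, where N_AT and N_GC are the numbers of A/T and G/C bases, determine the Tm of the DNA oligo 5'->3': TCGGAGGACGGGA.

Counting bases: T=1, A=3, C=2, G=7
A+T = 4, G+C = 9
Tm = 2(4) + 4(9) = 8 + 36 = 44°C

44°C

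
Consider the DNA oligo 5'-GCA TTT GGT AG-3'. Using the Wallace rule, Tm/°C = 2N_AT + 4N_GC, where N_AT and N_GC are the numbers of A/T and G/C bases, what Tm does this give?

A=2, C=1, T=4, G=4
A+T = 6, G+C = 5
Tm = 2×6 + 4×5 = 32°C

32°C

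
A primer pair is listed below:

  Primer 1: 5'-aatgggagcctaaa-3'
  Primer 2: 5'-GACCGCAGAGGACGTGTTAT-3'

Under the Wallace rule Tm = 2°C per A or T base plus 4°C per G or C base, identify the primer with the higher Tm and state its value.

Primer 2, 62°C

Primer 1: A+T=8, G+C=6 → Tm = 2(8)+4(6) = 40°C
Primer 2: A+T=9, G+C=11 → Tm = 2(9)+4(11) = 62°C
40°C vs 62°C → primer 2 is higher.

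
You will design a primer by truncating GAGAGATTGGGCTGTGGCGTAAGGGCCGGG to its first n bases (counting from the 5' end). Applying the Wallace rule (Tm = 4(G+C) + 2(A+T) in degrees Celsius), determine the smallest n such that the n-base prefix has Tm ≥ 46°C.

n = 15

First 14 bases: GAGAGATTGGGCTG → Tm = 44°C (< 46°C)
First 15 bases: GAGAGATTGGGCTGT → Tm = 46°C (≥ 46°C)
Since every base adds ≥2°C, Tm only increases with n, so the threshold is first crossed at n = 15.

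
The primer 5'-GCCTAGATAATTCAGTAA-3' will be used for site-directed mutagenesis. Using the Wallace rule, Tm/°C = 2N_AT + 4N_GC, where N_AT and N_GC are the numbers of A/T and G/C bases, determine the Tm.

48°C

Scanning the sequence gives G=3, A=7, T=5, C=3.
AT pairs contribute 12, GC pairs contribute 6.
Tm = 2×12 + 4×6 = 48°C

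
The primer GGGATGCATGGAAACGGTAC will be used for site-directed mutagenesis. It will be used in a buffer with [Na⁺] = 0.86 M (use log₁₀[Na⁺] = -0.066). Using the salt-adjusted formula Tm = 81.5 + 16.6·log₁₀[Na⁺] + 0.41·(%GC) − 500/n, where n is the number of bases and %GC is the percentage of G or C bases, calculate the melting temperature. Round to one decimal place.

Length n = 20. Scanning the sequence gives A=6, C=3, T=3, G=8.
G+C = 11, so %GC = 11/20 × 100 = 55%
Salt term: 16.6 × (-0.066) = -1.096
GC term: 0.41 × 55 = 22.55; length term: −500/20 = −25
Tm = 81.5 + (-1.096) + 22.55 − 25 = 77.954 → 78.0°C

78.0°C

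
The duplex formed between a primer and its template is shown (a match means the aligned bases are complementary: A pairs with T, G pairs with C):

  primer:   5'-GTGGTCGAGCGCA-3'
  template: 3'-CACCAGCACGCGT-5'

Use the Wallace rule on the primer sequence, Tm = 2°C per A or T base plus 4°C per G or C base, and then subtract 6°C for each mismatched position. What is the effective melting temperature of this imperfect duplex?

Primer base counts: A=2, T=2, G=6, C=3 → A+T=4, G+C=9
Perfect-match Tm = 2(4) + 4(9) = 8 + 36 = 44°C
Mismatches (positions where the bases are not complementary): 1 (at position 8)
Effective Tm = 44 − 1×6 = 44 − 6 = 38°C

38°C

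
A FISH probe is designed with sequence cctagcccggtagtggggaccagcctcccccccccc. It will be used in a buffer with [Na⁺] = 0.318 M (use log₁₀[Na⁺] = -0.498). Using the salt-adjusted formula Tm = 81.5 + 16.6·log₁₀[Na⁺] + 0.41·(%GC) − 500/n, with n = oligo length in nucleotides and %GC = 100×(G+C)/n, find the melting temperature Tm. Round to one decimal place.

91.2°C

Length n = 36. G=9, C=19, A=4, T=4
G+C = 28, so %GC = 28/36 × 100 = 77.778%
Salt term: 16.6 × (-0.498) = -8.267
GC term: 0.41 × 77.778 = 31.889; length term: −500/36 = −13.889
Tm = 81.5 + (-8.267) + 31.889 − 13.889 = 91.233 → 91.2°C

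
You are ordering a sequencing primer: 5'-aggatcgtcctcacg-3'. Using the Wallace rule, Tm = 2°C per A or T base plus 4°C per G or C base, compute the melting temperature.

Counting bases: G=4, A=3, C=5, T=3
A+T = 6, G+C = 9
Tm = 2×6 + 4×9 = 48°C

48°C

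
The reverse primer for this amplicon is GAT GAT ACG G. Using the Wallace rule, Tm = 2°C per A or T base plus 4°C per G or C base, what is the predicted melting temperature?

G=4, T=2, C=1, A=3
So N_AT = 5 and N_GC = 5.
Tm = 2×5 + 4×5 = 30°C

30°C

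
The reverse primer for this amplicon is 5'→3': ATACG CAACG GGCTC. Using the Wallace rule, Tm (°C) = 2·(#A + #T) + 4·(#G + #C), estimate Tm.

G=4, C=5, T=2, A=4
So N_AT = 6 and N_GC = 9.
Tm = 2(6) + 4(9) = 12 + 36 = 48°C

48°C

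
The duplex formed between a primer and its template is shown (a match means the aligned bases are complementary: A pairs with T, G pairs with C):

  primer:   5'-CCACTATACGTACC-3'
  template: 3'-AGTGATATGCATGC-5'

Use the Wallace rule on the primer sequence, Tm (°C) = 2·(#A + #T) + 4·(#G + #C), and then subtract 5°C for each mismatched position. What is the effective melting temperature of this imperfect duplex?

32°C

Primer base counts: A=4, T=3, G=1, C=6 → A+T=7, G+C=7
Perfect-match Tm = 2(7) + 4(7) = 14 + 28 = 42°C
Mismatches (positions where the bases are not complementary): 2 (at positions 1, 14)
Effective Tm = 42 − 2×5 = 42 − 10 = 32°C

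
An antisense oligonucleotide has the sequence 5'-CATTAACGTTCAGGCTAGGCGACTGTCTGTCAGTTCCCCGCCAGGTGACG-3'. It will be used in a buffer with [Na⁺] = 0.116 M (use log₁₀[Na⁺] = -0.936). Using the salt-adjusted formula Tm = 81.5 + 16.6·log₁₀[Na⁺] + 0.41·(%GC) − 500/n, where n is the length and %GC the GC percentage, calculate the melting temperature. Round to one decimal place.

79.7°C

Length n = 50. Base counts: G=14, C=15, A=9, T=12
G+C = 29, so %GC = 29/50 × 100 = 58%
Salt term: 16.6 × (-0.936) = -15.538
GC term: 0.41 × 58 = 23.78; length term: −500/50 = −10
Tm = 81.5 + (-15.538) + 23.78 − 10 = 79.742 → 79.7°C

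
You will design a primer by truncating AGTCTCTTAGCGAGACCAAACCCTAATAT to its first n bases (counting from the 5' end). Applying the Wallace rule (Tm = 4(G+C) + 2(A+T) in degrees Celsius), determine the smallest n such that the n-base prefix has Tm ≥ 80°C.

First 27 bases: AGTCTCTTAGCGAGACCAAACCCTAAT → Tm = 78°C (< 80°C)
First 28 bases: AGTCTCTTAGCGAGACCAAACCCTAATA → Tm = 80°C (≥ 80°C)
Each additional base adds 2°C (A/T) or 4°C (G/C), so Tm is non-decreasing in n; n = 28 is the first length to reach 80°C.

n = 28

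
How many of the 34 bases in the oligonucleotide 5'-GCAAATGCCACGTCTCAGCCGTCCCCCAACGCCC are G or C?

T=4, A=7, G=6, C=17
G+C = 6 + 17 = 23

23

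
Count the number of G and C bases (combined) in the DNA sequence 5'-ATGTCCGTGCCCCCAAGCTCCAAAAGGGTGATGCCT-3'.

Scanning the sequence gives T=7, A=8, C=12, G=9.
G+C = 9 + 12 = 21

21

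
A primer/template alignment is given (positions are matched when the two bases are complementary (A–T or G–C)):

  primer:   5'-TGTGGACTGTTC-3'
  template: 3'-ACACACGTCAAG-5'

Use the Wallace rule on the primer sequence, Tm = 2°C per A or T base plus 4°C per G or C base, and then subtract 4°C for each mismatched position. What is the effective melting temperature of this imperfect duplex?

24°C

Primer base counts: A=1, T=5, G=4, C=2 → A+T=6, G+C=6
Perfect-match Tm = 2(6) + 4(6) = 12 + 24 = 36°C
Mismatches (positions where the bases are not complementary): 3 (at positions 5, 6, 8)
Effective Tm = 36 − 3×4 = 36 − 12 = 24°C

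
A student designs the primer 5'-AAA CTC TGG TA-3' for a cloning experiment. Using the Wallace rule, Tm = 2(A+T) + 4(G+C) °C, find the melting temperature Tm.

30°C

Counting bases: A=4, C=2, G=2, T=3
AT pairs contribute 7, GC pairs contribute 4.
Tm = 2×7 + 4×4 = 30°C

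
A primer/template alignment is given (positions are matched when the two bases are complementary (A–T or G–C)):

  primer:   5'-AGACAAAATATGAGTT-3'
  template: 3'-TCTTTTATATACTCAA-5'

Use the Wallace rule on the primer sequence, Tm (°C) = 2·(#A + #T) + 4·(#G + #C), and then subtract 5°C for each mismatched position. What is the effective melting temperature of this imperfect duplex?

Primer base counts: A=8, T=4, G=3, C=1 → A+T=12, G+C=4
Perfect-match Tm = 2(12) + 4(4) = 24 + 16 = 40°C
Mismatches (positions where the bases are not complementary): 2 (at positions 4, 7)
Effective Tm = 40 − 2×5 = 40 − 10 = 30°C

30°C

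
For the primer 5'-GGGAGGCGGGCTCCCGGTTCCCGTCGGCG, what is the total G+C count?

24

Counting bases: C=10, T=4, A=1, G=14
Total G or C: 14 + 10 = 24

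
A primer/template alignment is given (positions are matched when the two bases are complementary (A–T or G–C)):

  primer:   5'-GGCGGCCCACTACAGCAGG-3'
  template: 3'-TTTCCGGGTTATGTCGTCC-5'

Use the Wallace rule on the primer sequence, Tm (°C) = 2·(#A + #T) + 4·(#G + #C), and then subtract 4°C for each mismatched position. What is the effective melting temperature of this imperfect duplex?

50°C

Primer base counts: A=4, T=1, G=7, C=7 → A+T=5, G+C=14
Perfect-match Tm = 2(5) + 4(14) = 10 + 56 = 66°C
Mismatches (positions where the bases are not complementary): 4 (at positions 1, 2, 3, 10)
Effective Tm = 66 − 4×4 = 66 − 16 = 50°C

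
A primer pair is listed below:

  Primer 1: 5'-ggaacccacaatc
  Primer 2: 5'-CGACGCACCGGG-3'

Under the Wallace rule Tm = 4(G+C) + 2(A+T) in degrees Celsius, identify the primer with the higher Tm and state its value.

Primer 2, 44°C

Primer 1: A+T=6, G+C=7 → Tm = 2(6)+4(7) = 40°C
Primer 2: A+T=2, G+C=10 → Tm = 2(2)+4(10) = 44°C
40°C vs 44°C → primer 2 is higher.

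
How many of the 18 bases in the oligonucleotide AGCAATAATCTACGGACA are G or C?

7

Base counts: T=3, G=3, C=4, A=8
G+C = 3 + 4 = 7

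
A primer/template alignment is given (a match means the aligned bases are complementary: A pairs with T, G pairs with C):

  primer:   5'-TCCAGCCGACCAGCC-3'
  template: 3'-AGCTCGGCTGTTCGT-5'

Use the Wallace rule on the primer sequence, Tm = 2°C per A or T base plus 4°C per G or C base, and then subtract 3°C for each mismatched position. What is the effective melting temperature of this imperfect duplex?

Primer base counts: A=3, T=1, G=3, C=8 → A+T=4, G+C=11
Perfect-match Tm = 2(4) + 4(11) = 8 + 44 = 52°C
Mismatches (positions where the bases are not complementary): 3 (at positions 3, 11, 15)
Effective Tm = 52 − 3×3 = 52 − 9 = 43°C

43°C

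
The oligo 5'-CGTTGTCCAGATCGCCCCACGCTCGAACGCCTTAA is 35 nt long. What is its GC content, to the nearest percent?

Counting bases: C=14, T=7, A=7, G=7
G+C = 7 + 14 = 21 out of 35 bases
%GC = 21/35 × 100 = 60% ≈ 60%

60%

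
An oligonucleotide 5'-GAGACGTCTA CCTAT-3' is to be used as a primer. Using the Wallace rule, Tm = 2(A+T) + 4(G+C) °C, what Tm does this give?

A=4, C=4, T=4, G=3
A+T = 8, G+C = 7
Tm = 2×8 + 4×7 = 44°C

44°C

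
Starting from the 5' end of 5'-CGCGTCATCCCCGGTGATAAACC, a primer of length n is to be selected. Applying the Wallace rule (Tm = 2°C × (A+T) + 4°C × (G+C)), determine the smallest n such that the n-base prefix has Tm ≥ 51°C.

n = 15

First 14 bases: CGCGTCATCCCCGG → Tm = 50°C (< 51°C)
First 15 bases: CGCGTCATCCCCGGT → Tm = 52°C (≥ 51°C)
Each additional base adds 2°C (A/T) or 4°C (G/C), so Tm is non-decreasing in n; n = 15 is the first length to reach 51°C.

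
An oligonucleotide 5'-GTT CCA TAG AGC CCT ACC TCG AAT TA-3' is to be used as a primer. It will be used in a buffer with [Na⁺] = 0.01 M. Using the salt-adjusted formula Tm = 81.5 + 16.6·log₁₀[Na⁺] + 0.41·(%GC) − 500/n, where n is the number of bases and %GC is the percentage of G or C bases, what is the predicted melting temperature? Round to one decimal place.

Length n = 26. Base counts: G=4, C=8, A=7, T=7
G+C = 12, so %GC = 12/26 × 100 = 46.154%
Salt term: 16.6 × (-2) = -33.2
GC term: 0.41 × 46.154 = 18.923; length term: −500/26 = −19.231
Tm = 81.5 + (-33.2) + 18.923 − 19.231 = 47.992 → 48.0°C

48.0°C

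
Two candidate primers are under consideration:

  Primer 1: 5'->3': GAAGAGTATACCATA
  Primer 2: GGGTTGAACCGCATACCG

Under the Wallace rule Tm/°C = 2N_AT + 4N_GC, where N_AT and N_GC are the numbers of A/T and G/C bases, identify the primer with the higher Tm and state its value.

Primer 1: A+T=10, G+C=5 → Tm = 2(10)+4(5) = 40°C
Primer 2: A+T=7, G+C=11 → Tm = 2(7)+4(11) = 58°C
40°C vs 58°C → primer 2 is higher.

Primer 2, 58°C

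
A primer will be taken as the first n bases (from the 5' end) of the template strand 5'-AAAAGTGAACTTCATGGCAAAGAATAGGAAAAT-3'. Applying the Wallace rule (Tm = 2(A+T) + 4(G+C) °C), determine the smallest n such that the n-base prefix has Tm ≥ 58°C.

n = 22

First 21 bases: AAAAGTGAACTTCATGGCAAA → Tm = 56°C (< 58°C)
First 22 bases: AAAAGTGAACTTCATGGCAAAG → Tm = 60°C (≥ 58°C)
Since every base adds ≥2°C, Tm only increases with n, so the threshold is first crossed at n = 22.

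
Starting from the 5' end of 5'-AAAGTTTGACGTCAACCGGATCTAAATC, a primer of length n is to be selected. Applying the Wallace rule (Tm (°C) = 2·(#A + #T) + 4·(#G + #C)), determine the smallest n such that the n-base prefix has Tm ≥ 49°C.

n = 18

First 17 bases: AAAGTTTGACGTCAACC → Tm = 48°C (< 49°C)
First 18 bases: AAAGTTTGACGTCAACCG → Tm = 52°C (≥ 49°C)
Each additional base adds 2°C (A/T) or 4°C (G/C), so Tm is non-decreasing in n; n = 18 is the first length to reach 49°C.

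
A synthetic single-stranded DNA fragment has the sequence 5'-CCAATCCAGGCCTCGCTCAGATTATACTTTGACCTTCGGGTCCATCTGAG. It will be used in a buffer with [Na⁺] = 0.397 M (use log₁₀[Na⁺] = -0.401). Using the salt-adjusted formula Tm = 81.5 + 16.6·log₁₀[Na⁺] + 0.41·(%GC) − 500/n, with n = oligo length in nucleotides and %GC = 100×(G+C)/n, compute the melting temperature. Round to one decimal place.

86.2°C

Length n = 50. Counting bases: C=16, G=10, A=10, T=14
G+C = 26, so %GC = 26/50 × 100 = 52%
Salt term: 16.6 × (-0.401) = -6.657
GC term: 0.41 × 52 = 21.32; length term: −500/50 = −10
Tm = 81.5 + (-6.657) + 21.32 − 10 = 86.163 → 86.2°C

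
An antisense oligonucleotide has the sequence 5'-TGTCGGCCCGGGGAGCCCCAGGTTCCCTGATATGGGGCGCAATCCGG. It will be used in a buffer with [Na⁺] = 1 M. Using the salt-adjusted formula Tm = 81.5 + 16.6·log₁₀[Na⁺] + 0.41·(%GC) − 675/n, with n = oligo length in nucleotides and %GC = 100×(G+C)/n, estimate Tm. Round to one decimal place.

Length n = 47. Base counts: G=18, A=6, T=8, C=15
G+C = 33, so %GC = 33/47 × 100 = 70.213%
Salt term: 16.6 × (0) = 0
GC term: 0.41 × 70.213 = 28.787; length term: −675/47 = −14.362
Tm = 81.5 + (0) + 28.787 − 14.362 = 95.925 → 95.9°C

95.9°C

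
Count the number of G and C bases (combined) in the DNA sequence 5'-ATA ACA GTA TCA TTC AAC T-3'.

5

Counting bases: G=1, T=6, A=8, C=4
G+C = 1 + 4 = 5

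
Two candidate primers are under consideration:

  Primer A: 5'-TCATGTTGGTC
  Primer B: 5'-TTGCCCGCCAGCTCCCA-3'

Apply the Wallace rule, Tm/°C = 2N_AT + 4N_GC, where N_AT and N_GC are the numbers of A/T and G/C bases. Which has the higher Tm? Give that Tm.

Primer B, 58°C

Primer A: A+T=6, G+C=5 → Tm = 2(6)+4(5) = 32°C
Primer B: A+T=5, G+C=12 → Tm = 2(5)+4(12) = 58°C
32°C vs 58°C → primer B is higher.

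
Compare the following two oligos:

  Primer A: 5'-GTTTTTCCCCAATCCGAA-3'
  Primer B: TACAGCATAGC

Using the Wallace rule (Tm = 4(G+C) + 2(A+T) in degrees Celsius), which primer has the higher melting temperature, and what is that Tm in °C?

Primer A, 52°C

Primer A: A+T=10, G+C=8 → Tm = 2(10)+4(8) = 52°C
Primer B: A+T=6, G+C=5 → Tm = 2(6)+4(5) = 32°C
52°C vs 32°C → primer A is higher.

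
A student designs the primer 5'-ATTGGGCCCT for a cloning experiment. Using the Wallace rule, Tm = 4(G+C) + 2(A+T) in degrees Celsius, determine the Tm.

32°C

Counting bases: T=3, C=3, A=1, G=3
AT pairs contribute 4, GC pairs contribute 6.
Tm = 2(4) + 4(6) = 8 + 24 = 32°C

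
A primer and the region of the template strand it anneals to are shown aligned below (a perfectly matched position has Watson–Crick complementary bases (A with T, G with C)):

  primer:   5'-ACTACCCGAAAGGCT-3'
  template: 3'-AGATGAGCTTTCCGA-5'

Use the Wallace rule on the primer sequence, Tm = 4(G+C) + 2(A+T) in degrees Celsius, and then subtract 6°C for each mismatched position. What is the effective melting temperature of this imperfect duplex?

Primer base counts: A=5, T=2, G=3, C=5 → A+T=7, G+C=8
Perfect-match Tm = 2(7) + 4(8) = 14 + 32 = 46°C
Mismatches (positions where the bases are not complementary): 2 (at positions 1, 6)
Effective Tm = 46 − 2×6 = 46 − 12 = 34°C

34°C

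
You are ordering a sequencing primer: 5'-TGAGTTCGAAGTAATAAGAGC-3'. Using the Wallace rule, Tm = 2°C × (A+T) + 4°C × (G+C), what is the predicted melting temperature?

C=2, G=6, A=8, T=5
So N_AT = 13 and N_GC = 8.
Tm = 2(13) + 4(8) = 26 + 32 = 58°C

58°C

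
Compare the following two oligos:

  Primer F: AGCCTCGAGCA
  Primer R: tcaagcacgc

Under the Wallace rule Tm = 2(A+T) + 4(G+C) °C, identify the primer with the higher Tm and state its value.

Primer F, 36°C

Primer F: A+T=4, G+C=7 → Tm = 2(4)+4(7) = 36°C
Primer R: A+T=4, G+C=6 → Tm = 2(4)+4(6) = 32°C
36°C vs 32°C → primer F is higher.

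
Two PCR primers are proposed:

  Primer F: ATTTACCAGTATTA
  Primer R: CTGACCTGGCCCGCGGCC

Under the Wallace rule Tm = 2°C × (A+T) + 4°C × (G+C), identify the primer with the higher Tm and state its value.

Primer F: A+T=11, G+C=3 → Tm = 2(11)+4(3) = 34°C
Primer R: A+T=3, G+C=15 → Tm = 2(3)+4(15) = 66°C
34°C vs 66°C → primer R is higher.

Primer R, 66°C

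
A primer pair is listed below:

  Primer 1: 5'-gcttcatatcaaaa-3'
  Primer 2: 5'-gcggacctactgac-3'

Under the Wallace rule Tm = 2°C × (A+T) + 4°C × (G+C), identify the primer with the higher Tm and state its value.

Primer 1: A+T=10, G+C=4 → Tm = 2(10)+4(4) = 36°C
Primer 2: A+T=5, G+C=9 → Tm = 2(5)+4(9) = 46°C
36°C vs 46°C → primer 2 is higher.

Primer 2, 46°C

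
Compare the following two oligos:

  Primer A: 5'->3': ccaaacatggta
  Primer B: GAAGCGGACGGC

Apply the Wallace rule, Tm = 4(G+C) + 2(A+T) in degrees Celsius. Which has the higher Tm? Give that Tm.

Primer B, 42°C

Primer A: A+T=7, G+C=5 → Tm = 2(7)+4(5) = 34°C
Primer B: A+T=3, G+C=9 → Tm = 2(3)+4(9) = 42°C
34°C vs 42°C → primer B is higher.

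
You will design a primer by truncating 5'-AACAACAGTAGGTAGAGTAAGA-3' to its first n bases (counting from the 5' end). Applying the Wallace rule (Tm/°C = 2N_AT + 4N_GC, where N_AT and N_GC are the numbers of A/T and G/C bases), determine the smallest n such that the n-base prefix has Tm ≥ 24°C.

First 8 bases: AACAACAG → Tm = 22°C (< 24°C)
First 9 bases: AACAACAGT → Tm = 24°C (≥ 24°C)
Each additional base adds 2°C (A/T) or 4°C (G/C), so Tm is non-decreasing in n; n = 9 is the first length to reach 24°C.

n = 9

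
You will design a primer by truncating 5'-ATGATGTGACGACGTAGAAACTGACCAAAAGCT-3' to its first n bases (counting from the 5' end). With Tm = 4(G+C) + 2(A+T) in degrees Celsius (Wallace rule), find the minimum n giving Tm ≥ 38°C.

n = 13

First 12 bases: ATGATGTGACGA → Tm = 34°C (< 38°C)
First 13 bases: ATGATGTGACGAC → Tm = 38°C (≥ 38°C)
Since every base adds ≥2°C, Tm only increases with n, so the threshold is first crossed at n = 13.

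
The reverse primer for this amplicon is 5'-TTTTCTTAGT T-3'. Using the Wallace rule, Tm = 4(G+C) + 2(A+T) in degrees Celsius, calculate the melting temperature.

26°C

Counting bases: C=1, T=8, A=1, G=1
So N_AT = 9 and N_GC = 2.
Tm = 2(9) + 4(2) = 18 + 8 = 26°C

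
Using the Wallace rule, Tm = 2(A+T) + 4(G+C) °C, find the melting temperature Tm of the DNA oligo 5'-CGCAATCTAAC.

32°C

Scanning the sequence gives C=4, T=2, G=1, A=4.
A+T = 6, G+C = 5
Tm = 2×6 + 4×5 = 32°C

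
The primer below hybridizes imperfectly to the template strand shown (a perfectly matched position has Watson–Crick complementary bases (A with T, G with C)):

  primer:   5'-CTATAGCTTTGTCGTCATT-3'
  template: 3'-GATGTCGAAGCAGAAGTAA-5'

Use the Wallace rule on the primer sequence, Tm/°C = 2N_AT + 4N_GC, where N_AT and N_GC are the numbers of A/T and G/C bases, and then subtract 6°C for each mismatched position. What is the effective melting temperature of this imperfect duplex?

Primer base counts: A=3, T=9, G=3, C=4 → A+T=12, G+C=7
Perfect-match Tm = 2(12) + 4(7) = 24 + 28 = 52°C
Mismatches (positions where the bases are not complementary): 3 (at positions 4, 10, 14)
Effective Tm = 52 − 3×6 = 52 − 18 = 34°C

34°C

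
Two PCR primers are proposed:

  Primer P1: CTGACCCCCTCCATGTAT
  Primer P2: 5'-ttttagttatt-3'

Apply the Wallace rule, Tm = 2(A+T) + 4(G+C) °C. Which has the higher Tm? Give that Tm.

Primer P1: A+T=8, G+C=10 → Tm = 2(8)+4(10) = 56°C
Primer P2: A+T=10, G+C=1 → Tm = 2(10)+4(1) = 24°C
56°C vs 24°C → primer P1 is higher.

Primer P1, 56°C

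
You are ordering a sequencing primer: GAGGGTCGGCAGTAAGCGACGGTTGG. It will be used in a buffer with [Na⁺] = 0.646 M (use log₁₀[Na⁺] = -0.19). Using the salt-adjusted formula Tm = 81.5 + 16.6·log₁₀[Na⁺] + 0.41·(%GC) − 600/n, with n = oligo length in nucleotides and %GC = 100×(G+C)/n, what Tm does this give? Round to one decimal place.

82.1°C

Length n = 26. Counting bases: T=4, A=5, C=4, G=13
G+C = 17, so %GC = 17/26 × 100 = 65.385%
Salt term: 16.6 × (-0.19) = -3.154
GC term: 0.41 × 65.385 = 26.808; length term: −600/26 = −23.077
Tm = 81.5 + (-3.154) + 26.808 − 23.077 = 82.077 → 82.1°C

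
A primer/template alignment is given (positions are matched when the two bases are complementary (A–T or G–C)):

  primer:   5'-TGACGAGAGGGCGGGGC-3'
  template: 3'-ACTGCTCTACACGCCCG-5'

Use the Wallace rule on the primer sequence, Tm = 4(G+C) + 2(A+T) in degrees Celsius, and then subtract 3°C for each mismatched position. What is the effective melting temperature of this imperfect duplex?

Primer base counts: A=3, T=1, G=10, C=3 → A+T=4, G+C=13
Perfect-match Tm = 2(4) + 4(13) = 8 + 52 = 60°C
Mismatches (positions where the bases are not complementary): 4 (at positions 9, 11, 12, 13)
Effective Tm = 60 − 4×3 = 60 − 12 = 48°C

48°C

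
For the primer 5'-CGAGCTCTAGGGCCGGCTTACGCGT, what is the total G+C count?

17

T=5, A=3, C=8, G=9
Total G or C: 9 + 8 = 17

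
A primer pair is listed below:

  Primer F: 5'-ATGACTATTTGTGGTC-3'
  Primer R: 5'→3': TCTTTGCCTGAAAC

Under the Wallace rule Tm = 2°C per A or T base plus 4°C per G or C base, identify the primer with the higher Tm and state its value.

Primer F: A+T=10, G+C=6 → Tm = 2(10)+4(6) = 44°C
Primer R: A+T=8, G+C=6 → Tm = 2(8)+4(6) = 40°C
44°C vs 40°C → primer F is higher.

Primer F, 44°C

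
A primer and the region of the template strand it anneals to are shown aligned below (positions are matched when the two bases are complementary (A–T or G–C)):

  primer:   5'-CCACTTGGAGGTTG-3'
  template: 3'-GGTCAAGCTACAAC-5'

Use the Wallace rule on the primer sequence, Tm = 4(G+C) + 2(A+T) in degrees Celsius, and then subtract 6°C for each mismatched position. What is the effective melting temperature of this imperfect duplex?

26°C

Primer base counts: A=2, T=4, G=5, C=3 → A+T=6, G+C=8
Perfect-match Tm = 2(6) + 4(8) = 12 + 32 = 44°C
Mismatches (positions where the bases are not complementary): 3 (at positions 4, 7, 10)
Effective Tm = 44 − 3×6 = 44 − 18 = 26°C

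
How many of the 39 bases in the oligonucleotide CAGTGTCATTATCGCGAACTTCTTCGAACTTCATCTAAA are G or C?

Base counts: C=10, T=13, G=5, A=11
Total G or C: 5 + 10 = 15

15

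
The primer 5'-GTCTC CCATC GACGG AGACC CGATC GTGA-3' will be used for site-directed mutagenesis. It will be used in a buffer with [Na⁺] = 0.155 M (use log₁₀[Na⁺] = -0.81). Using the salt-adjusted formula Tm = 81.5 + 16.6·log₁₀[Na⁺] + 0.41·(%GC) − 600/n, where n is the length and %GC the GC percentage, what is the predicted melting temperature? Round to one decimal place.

Length n = 29. T=5, C=10, G=8, A=6
G+C = 18, so %GC = 18/29 × 100 = 62.069%
Salt term: 16.6 × (-0.81) = -13.446
GC term: 0.41 × 62.069 = 25.448; length term: −600/29 = −20.69
Tm = 81.5 + (-13.446) + 25.448 − 20.69 = 72.812 → 72.8°C

72.8°C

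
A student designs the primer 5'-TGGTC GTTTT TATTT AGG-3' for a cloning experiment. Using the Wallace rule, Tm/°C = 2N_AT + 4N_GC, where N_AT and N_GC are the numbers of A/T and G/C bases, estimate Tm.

48°C

G=5, A=2, T=10, C=1
A+T = 12, G+C = 6
Tm = 4·6 + 2·12 = 24 + 24 = 48°C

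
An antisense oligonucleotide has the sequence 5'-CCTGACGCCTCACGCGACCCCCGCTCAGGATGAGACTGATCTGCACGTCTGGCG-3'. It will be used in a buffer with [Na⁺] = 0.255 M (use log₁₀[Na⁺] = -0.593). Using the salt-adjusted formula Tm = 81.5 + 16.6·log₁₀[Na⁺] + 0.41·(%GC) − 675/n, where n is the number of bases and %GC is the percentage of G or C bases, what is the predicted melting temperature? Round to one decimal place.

86.5°C

Length n = 54. G=15, C=21, T=9, A=9
G+C = 36, so %GC = 36/54 × 100 = 66.667%
Salt term: 16.6 × (-0.593) = -9.844
GC term: 0.41 × 66.667 = 27.333; length term: −675/54 = −12.5
Tm = 81.5 + (-9.844) + 27.333 − 12.5 = 86.489 → 86.5°C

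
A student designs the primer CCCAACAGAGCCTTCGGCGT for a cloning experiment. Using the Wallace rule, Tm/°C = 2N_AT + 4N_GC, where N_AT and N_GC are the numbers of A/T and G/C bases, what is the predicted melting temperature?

66°C

A=4, T=3, C=8, G=5
A+T = 7, G+C = 13
Tm = 4·13 + 2·7 = 52 + 14 = 66°C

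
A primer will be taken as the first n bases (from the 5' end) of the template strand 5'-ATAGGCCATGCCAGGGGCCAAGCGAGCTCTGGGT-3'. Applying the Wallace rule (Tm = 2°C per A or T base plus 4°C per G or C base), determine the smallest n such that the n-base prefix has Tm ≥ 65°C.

n = 20

First 19 bases: ATAGGCCATGCCAGGGGCC → Tm = 64°C (< 65°C)
First 20 bases: ATAGGCCATGCCAGGGGCCA → Tm = 66°C (≥ 65°C)
Each additional base adds 2°C (A/T) or 4°C (G/C), so Tm is non-decreasing in n; n = 20 is the first length to reach 65°C.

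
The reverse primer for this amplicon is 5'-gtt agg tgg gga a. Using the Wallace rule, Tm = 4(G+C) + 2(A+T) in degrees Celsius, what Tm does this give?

Scanning the sequence gives G=7, T=3, C=0, A=3.
AT pairs contribute 6, GC pairs contribute 7.
Tm = 4·7 + 2·6 = 28 + 12 = 40°C

40°C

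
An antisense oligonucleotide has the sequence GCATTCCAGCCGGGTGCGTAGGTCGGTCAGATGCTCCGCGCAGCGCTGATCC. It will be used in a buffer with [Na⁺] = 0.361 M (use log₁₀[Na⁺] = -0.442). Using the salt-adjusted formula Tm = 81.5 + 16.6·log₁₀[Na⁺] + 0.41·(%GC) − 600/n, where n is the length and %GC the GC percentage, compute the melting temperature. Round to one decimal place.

90.2°C

Length n = 52. Counting bases: A=7, T=10, G=18, C=17
G+C = 35, so %GC = 35/52 × 100 = 67.308%
Salt term: 16.6 × (-0.442) = -7.337
GC term: 0.41 × 67.308 = 27.596; length term: −600/52 = −11.538
Tm = 81.5 + (-7.337) + 27.596 − 11.538 = 90.221 → 90.2°C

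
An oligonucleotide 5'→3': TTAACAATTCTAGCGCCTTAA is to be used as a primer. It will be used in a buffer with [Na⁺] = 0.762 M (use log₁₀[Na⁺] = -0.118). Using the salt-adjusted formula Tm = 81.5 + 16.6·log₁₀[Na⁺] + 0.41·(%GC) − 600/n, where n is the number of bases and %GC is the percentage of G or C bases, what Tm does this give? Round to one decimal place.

64.6°C

Length n = 21. Scanning the sequence gives T=7, A=7, C=5, G=2.
G+C = 7, so %GC = 7/21 × 100 = 33.333%
Salt term: 16.6 × (-0.118) = -1.959
GC term: 0.41 × 33.333 = 13.667; length term: −600/21 = −28.571
Tm = 81.5 + (-1.959) + 13.667 − 28.571 = 64.637 → 64.6°C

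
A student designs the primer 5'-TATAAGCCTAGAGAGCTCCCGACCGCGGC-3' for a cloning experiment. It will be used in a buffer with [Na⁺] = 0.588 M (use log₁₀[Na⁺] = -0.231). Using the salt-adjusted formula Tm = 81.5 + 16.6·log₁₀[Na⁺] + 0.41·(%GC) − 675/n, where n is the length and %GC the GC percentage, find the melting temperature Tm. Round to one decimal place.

Length n = 29. Scanning the sequence gives C=10, T=4, G=8, A=7.
G+C = 18, so %GC = 18/29 × 100 = 62.069%
Salt term: 16.6 × (-0.231) = -3.835
GC term: 0.41 × 62.069 = 25.448; length term: −675/29 = −23.276
Tm = 81.5 + (-3.835) + 25.448 − 23.276 = 79.837 → 79.8°C

79.8°C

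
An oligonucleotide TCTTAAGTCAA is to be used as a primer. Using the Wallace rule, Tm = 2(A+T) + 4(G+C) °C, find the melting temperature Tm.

28°C

Scanning the sequence gives A=4, C=2, T=4, G=1.
A+T = 8, G+C = 3
Tm = 2×8 + 4×3 = 28°C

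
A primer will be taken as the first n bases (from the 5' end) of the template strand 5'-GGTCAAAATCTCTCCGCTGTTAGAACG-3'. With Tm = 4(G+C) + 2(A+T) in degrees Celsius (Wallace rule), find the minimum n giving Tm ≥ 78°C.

First 26 bases: GGTCAAAATCTCTCCGCTGTTAGAAC → Tm = 76°C (< 78°C)
First 27 bases: GGTCAAAATCTCTCCGCTGTTAGAACG → Tm = 80°C (≥ 78°C)
Since every base adds ≥2°C, Tm only increases with n, so the threshold is first crossed at n = 27.

n = 27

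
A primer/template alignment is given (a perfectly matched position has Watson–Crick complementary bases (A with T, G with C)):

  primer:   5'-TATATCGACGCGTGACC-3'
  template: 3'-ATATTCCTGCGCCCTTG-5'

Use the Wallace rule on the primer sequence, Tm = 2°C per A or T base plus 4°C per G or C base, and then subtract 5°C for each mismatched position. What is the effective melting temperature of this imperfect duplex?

32°C

Primer base counts: A=4, T=4, G=4, C=5 → A+T=8, G+C=9
Perfect-match Tm = 2(8) + 4(9) = 16 + 36 = 52°C
Mismatches (positions where the bases are not complementary): 4 (at positions 5, 6, 13, 16)
Effective Tm = 52 − 4×5 = 52 − 20 = 32°C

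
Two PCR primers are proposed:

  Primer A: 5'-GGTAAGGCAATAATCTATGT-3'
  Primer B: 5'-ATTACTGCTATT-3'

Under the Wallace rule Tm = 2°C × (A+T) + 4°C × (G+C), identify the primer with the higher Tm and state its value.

Primer A, 54°C

Primer A: A+T=13, G+C=7 → Tm = 2(13)+4(7) = 54°C
Primer B: A+T=9, G+C=3 → Tm = 2(9)+4(3) = 30°C
54°C vs 30°C → primer A is higher.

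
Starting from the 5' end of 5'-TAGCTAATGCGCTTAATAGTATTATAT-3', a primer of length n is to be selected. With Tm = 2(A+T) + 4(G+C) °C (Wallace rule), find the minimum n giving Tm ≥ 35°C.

First 11 bases: TAGCTAATGCG → Tm = 32°C (< 35°C)
First 12 bases: TAGCTAATGCGC → Tm = 36°C (≥ 35°C)
Each additional base adds 2°C (A/T) or 4°C (G/C), so Tm is non-decreasing in n; n = 12 is the first length to reach 35°C.

n = 12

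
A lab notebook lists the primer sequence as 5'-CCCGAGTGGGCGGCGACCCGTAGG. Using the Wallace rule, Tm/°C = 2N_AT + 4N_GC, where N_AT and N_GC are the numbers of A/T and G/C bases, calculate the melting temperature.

86°C

Counting bases: C=8, A=3, T=2, G=11
So N_AT = 5 and N_GC = 19.
Tm = 2×5 + 4×19 = 86°C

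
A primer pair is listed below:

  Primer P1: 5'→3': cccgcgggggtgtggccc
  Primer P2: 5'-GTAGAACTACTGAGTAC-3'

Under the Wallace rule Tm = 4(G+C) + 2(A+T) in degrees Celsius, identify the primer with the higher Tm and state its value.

Primer P1: A+T=2, G+C=16 → Tm = 2(2)+4(16) = 68°C
Primer P2: A+T=10, G+C=7 → Tm = 2(10)+4(7) = 48°C
68°C vs 48°C → primer P1 is higher.

Primer P1, 68°C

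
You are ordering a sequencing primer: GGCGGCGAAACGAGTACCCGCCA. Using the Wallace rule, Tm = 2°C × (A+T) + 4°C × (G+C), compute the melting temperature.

78°C

A=6, G=8, T=1, C=8
So N_AT = 7 and N_GC = 16.
Tm = 2(7) + 4(16) = 14 + 64 = 78°C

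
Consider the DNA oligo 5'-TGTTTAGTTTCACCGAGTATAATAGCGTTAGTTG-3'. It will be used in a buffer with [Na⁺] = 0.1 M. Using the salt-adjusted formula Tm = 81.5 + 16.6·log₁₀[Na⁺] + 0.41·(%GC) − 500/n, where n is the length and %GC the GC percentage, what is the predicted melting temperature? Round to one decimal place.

Length n = 34. Scanning the sequence gives T=14, C=4, G=8, A=8.
G+C = 12, so %GC = 12/34 × 100 = 35.294%
Salt term: 16.6 × (-1) = -16.6
GC term: 0.41 × 35.294 = 14.471; length term: −500/34 = −14.706
Tm = 81.5 + (-16.6) + 14.471 − 14.706 = 64.665 → 64.7°C

64.7°C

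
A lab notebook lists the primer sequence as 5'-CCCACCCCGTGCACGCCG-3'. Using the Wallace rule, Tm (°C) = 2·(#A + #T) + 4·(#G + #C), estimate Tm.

Counting bases: A=2, G=4, C=11, T=1
AT pairs contribute 3, GC pairs contribute 15.
Tm = 4·15 + 2·3 = 60 + 6 = 66°C

66°C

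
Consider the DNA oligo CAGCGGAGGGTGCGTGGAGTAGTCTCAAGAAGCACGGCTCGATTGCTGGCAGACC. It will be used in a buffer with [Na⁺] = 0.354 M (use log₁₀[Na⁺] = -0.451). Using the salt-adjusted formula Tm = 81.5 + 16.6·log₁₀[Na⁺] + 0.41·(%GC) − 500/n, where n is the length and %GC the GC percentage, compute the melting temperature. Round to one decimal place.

90.3°C

Length n = 55. Scanning the sequence gives C=13, T=9, A=12, G=21.
G+C = 34, so %GC = 34/55 × 100 = 61.818%
Salt term: 16.6 × (-0.451) = -7.487
GC term: 0.41 × 61.818 = 25.345; length term: −500/55 = −9.091
Tm = 81.5 + (-7.487) + 25.345 − 9.091 = 90.267 → 90.3°C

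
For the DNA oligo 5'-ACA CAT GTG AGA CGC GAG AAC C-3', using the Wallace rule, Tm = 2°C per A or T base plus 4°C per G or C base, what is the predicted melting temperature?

Scanning the sequence gives A=8, T=2, C=6, G=6.
So N_AT = 10 and N_GC = 12.
Tm = 2×10 + 4×12 = 68°C

68°C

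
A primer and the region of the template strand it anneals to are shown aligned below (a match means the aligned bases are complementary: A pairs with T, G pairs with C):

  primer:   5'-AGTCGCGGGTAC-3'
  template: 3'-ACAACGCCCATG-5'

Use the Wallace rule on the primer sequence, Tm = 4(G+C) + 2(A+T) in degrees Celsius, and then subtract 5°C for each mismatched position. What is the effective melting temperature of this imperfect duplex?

30°C

Primer base counts: A=2, T=2, G=5, C=3 → A+T=4, G+C=8
Perfect-match Tm = 2(4) + 4(8) = 8 + 32 = 40°C
Mismatches (positions where the bases are not complementary): 2 (at positions 1, 4)
Effective Tm = 40 − 2×5 = 40 − 10 = 30°C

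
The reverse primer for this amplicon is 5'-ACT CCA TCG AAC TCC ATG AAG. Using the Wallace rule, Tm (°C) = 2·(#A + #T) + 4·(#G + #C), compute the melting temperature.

62°C

Base counts: T=4, G=3, C=7, A=7
AT pairs contribute 11, GC pairs contribute 10.
Tm = 2(11) + 4(10) = 22 + 40 = 62°C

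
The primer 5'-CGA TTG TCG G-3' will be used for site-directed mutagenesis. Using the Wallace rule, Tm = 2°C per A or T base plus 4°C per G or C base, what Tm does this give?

A=1, T=3, G=4, C=2
AT pairs contribute 4, GC pairs contribute 6.
Tm = 2(4) + 4(6) = 8 + 24 = 32°C

32°C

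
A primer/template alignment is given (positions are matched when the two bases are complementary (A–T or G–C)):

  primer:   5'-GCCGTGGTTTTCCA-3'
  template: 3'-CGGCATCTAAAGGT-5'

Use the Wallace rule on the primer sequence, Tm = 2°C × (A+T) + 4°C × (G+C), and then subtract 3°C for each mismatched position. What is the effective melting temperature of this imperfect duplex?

Primer base counts: A=1, T=5, G=4, C=4 → A+T=6, G+C=8
Perfect-match Tm = 2(6) + 4(8) = 12 + 32 = 44°C
Mismatches (positions where the bases are not complementary): 2 (at positions 6, 8)
Effective Tm = 44 − 2×3 = 44 − 6 = 38°C

38°C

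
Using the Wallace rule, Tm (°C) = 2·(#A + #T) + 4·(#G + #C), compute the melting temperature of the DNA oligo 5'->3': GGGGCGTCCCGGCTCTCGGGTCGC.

Scanning the sequence gives G=11, T=4, A=0, C=9.
A+T = 4, G+C = 20
Tm = 2×4 + 4×20 = 88°C

88°C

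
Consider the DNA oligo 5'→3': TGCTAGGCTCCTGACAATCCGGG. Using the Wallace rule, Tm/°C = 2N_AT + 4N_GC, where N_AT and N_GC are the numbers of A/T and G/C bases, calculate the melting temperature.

Scanning the sequence gives A=4, G=7, C=7, T=5.
A+T = 9, G+C = 14
Tm = 2×9 + 4×14 = 74°C

74°C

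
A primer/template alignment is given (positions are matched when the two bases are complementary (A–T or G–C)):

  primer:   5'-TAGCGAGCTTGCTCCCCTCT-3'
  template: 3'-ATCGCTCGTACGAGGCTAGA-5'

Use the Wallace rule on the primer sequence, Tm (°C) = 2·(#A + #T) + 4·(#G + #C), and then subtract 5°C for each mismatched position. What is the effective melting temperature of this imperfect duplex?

49°C

Primer base counts: A=2, T=6, G=4, C=8 → A+T=8, G+C=12
Perfect-match Tm = 2(8) + 4(12) = 16 + 48 = 64°C
Mismatches (positions where the bases are not complementary): 3 (at positions 9, 16, 17)
Effective Tm = 64 − 3×5 = 64 − 15 = 49°C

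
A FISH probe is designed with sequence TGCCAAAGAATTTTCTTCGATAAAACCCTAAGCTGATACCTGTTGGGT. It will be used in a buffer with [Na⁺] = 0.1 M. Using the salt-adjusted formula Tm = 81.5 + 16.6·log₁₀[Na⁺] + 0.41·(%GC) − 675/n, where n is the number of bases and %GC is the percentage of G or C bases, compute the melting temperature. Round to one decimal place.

Length n = 48. Base counts: G=9, A=14, C=10, T=15
G+C = 19, so %GC = 19/48 × 100 = 39.583%
Salt term: 16.6 × (-1) = -16.6
GC term: 0.41 × 39.583 = 16.229; length term: −675/48 = −14.062
Tm = 81.5 + (-16.6) + 16.229 − 14.062 = 67.067 → 67.1°C

67.1°C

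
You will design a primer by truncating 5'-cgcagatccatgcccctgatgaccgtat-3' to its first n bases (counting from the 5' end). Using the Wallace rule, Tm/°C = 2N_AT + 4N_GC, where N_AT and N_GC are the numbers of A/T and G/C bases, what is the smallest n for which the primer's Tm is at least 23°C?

First 7 bases: CGCAGAT → Tm = 22°C (< 23°C)
First 8 bases: CGCAGATC → Tm = 26°C (≥ 23°C)
Each additional base adds 2°C (A/T) or 4°C (G/C), so Tm is non-decreasing in n; n = 8 is the first length to reach 23°C.

n = 8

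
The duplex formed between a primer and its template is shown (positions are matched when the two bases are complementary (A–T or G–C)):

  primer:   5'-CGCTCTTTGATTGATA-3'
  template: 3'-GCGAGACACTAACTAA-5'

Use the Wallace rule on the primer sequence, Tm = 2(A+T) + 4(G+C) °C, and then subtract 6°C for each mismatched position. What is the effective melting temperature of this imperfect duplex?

32°C

Primer base counts: A=3, T=7, G=3, C=3 → A+T=10, G+C=6
Perfect-match Tm = 2(10) + 4(6) = 20 + 24 = 44°C
Mismatches (positions where the bases are not complementary): 2 (at positions 7, 16)
Effective Tm = 44 − 2×6 = 44 − 12 = 32°C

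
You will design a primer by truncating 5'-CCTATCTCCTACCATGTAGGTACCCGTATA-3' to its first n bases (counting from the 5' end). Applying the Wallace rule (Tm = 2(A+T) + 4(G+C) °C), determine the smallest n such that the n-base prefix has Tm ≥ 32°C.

n = 11

First 10 bases: CCTATCTCCT → Tm = 30°C (< 32°C)
First 11 bases: CCTATCTCCTA → Tm = 32°C (≥ 32°C)
Each additional base adds 2°C (A/T) or 4°C (G/C), so Tm is non-decreasing in n; n = 11 is the first length to reach 32°C.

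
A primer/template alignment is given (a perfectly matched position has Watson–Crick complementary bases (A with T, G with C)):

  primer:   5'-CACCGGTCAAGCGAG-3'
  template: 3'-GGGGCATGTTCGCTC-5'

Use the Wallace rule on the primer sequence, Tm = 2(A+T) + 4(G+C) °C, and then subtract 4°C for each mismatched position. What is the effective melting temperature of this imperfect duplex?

Primer base counts: A=4, T=1, G=5, C=5 → A+T=5, G+C=10
Perfect-match Tm = 2(5) + 4(10) = 10 + 40 = 50°C
Mismatches (positions where the bases are not complementary): 3 (at positions 2, 6, 7)
Effective Tm = 50 − 3×4 = 50 − 12 = 38°C

38°C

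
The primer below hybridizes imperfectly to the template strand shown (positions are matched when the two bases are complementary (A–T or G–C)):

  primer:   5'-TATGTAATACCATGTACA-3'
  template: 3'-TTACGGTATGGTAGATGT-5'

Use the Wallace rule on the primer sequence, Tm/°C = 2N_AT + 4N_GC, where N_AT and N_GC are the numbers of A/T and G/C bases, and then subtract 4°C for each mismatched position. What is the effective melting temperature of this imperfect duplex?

Primer base counts: A=7, T=6, G=2, C=3 → A+T=13, G+C=5
Perfect-match Tm = 2(13) + 4(5) = 26 + 20 = 46°C
Mismatches (positions where the bases are not complementary): 4 (at positions 1, 5, 6, 14)
Effective Tm = 46 − 4×4 = 46 − 16 = 30°C

30°C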